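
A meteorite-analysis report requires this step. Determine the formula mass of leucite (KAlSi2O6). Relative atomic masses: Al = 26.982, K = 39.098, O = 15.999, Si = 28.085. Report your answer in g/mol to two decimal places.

218.24 g/mol

The formula mass is the sum 1×39.098 + 1×26.982 + 2×28.085 + 6×15.999.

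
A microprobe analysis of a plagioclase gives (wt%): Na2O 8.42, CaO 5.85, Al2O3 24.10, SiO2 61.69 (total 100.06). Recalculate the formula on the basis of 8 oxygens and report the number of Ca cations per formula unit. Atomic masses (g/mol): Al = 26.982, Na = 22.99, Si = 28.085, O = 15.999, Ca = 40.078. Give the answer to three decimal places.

0.278 Ca apfu

8.42 wt% Na2O ÷ 61.979 g/mol = 0.13585 mol, giving 0.27170 Na and 0.13585 O.
5.85 wt% CaO ÷ 56.077 g/mol = 0.10432 mol, giving 0.10432 Ca and 0.10432 O.
24.10 wt% Al2O3 ÷ 101.961 g/mol = 0.23636 mol, giving 0.47272 Al and 0.70908 O.
61.69 wt% SiO2 ÷ 60.083 g/mol = 1.02675 mol, giving 1.02675 Si and 2.05350 O.
Oxygen sums to 3.00275; scaling by 8/3.00275 = 2.66422 puts the formula on 8 O.
Ca: 0.10432 × 2.66422 = 0.278 atoms per formula unit.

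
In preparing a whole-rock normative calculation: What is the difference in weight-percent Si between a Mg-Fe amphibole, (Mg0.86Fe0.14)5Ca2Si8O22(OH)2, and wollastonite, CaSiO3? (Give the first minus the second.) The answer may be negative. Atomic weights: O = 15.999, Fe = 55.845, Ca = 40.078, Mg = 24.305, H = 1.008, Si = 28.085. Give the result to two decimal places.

M((Mg0.86Fe0.14)5Ca2Si8O22(OH)2) = 834.431 g/mol, so wt% Si = 224.680/834.431 × 100 = 26.93%.
M(CaSiO3) = 116.160 g/mol, so wt% Si = 28.085/116.160 × 100 = 24.18%.
26.93 − 24.18 = 2.75 pp.

2.75 percentage points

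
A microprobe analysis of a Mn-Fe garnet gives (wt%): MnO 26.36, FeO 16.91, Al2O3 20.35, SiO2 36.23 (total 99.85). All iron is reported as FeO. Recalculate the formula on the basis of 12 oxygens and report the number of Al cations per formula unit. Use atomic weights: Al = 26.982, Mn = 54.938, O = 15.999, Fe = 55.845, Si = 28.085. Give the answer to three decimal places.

1.986 Al apfu

MnO: 26.36/70.937 = 0.37160 mol → 0.37160 mol Mn, 0.37160 mol O.
FeO: 16.91/71.844 = 0.23537 mol → 0.23537 mol Fe, 0.23537 mol O.
Al2O3: 20.35/101.961 = 0.19959 mol → 0.39918 mol Al, 0.59877 mol O.
SiO2: 36.23/60.083 = 0.60300 mol → 0.60300 mol Si, 1.20600 mol O.
Total oxygen = 2.41174 mol. Normalization factor = 12/2.41174 = 4.97566.
Al per 12 O = 0.39918 × 4.97566 = 1.986.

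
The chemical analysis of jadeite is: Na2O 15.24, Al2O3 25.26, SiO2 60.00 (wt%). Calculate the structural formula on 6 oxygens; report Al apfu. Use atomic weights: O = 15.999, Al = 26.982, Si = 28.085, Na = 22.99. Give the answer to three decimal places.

0.995 Al apfu

Na2O (M=61.979): mol = 0.24589; Na = 0.49178, O = 0.24589.
Al2O3 (M=101.961): mol = 0.24774; Al = 0.49548, O = 0.74322.
SiO2 (M=60.083): mol = 0.99862; Si = 0.99862, O = 1.99724.
ΣO = 2.98635; factor = 6/ΣO = 2.00914.
Al apfu = 0.49548 × 2.00914 = 0.995.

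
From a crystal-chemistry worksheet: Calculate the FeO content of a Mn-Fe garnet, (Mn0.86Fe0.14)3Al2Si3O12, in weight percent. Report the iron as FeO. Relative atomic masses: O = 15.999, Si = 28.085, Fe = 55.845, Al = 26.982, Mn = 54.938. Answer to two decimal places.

6.09 wt%

Formula mass = 495.402 g/mol.
0.42 Fe → 0.4200 mol FeO per formula unit; M(FeO) = 71.844, so FeO mass = 30.174 g.
30.174/495.402 × 100 = 6.09 wt%.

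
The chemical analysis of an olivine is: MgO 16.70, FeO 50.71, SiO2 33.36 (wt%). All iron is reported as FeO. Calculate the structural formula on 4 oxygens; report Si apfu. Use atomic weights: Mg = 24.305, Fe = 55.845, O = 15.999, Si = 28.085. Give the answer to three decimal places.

0.996 Si apfu

16.70 wt% MgO ÷ 40.304 g/mol = 0.41435 mol, giving 0.41435 Mg and 0.41435 O.
50.71 wt% FeO ÷ 71.844 g/mol = 0.70583 mol, giving 0.70583 Fe and 0.70583 O.
33.36 wt% SiO2 ÷ 60.083 g/mol = 0.55523 mol, giving 0.55523 Si and 1.11046 O.
Oxygen sums to 2.23064; scaling by 4/2.23064 = 1.79321 puts the formula on 4 O.
Si: 0.55523 × 1.79321 = 0.996 atoms per formula unit.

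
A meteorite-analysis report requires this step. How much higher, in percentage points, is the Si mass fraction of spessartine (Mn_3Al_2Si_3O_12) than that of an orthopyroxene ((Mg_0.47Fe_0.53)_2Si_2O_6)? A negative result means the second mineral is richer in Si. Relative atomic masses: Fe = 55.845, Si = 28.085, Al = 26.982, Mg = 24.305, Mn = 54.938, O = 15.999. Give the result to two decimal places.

M(Mn_3Al_2Si_3O_12) = 495.021 g/mol, so wt% Si = 84.255/495.021 × 100 = 17.02%.
M((Mg_0.47Fe_0.53)_2Si_2O_6) = 234.206 g/mol, so wt% Si = 56.170/234.206 × 100 = 23.98%.
17.02 − 23.98 = -6.96 pp.

-6.96 percentage points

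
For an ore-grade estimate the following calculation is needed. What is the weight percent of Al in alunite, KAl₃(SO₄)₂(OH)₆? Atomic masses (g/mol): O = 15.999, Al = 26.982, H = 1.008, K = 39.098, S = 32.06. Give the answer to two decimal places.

19.54 mass %

Molar mass of KAl₃(SO₄)₂(OH)₆: 1*39.098 + 3*26.982 + 2*32.06 + 14*15.999 + 6*1.008 = 414.198 g/mol.
Mass of Al per formula unit: 3 × 26.982 = 80.946 g.
Weight fraction Al = 80.946 / 414.198 = 0.1954.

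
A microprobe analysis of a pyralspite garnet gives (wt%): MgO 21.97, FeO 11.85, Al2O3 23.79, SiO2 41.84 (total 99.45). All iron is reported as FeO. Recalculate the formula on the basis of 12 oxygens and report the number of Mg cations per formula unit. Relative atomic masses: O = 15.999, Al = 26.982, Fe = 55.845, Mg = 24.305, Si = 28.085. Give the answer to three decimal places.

2.334 Mg apfu

21.97 wt% MgO ÷ 40.304 g/mol = 0.54511 mol, giving 0.54511 Mg and 0.54511 O.
11.85 wt% FeO ÷ 71.844 g/mol = 0.16494 mol, giving 0.16494 Fe and 0.16494 O.
23.79 wt% Al2O3 ÷ 101.961 g/mol = 0.23332 mol, giving 0.46664 Al and 0.69996 O.
41.84 wt% SiO2 ÷ 60.083 g/mol = 0.69637 mol, giving 0.69637 Si and 1.39274 O.
Oxygen sums to 2.80275; scaling by 12/2.80275 = 4.28151 puts the formula on 12 O.
Mg: 0.54511 × 4.28151 = 2.334 atoms per formula unit.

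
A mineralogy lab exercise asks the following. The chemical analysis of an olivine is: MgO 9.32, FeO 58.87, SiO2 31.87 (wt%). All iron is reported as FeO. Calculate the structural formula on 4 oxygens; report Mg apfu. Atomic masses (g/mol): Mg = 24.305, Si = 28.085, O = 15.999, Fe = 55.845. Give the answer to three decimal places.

9.32 wt% MgO ÷ 40.304 g/mol = 0.23124 mol, giving 0.23124 Mg and 0.23124 O.
58.87 wt% FeO ÷ 71.844 g/mol = 0.81941 mol, giving 0.81941 Fe and 0.81941 O.
31.87 wt% SiO2 ÷ 60.083 g/mol = 0.53043 mol, giving 0.53043 Si and 1.06086 O.
Oxygen sums to 2.11151; scaling by 4/2.11151 = 1.89438 puts the formula on 4 O.
Mg: 0.23124 × 1.89438 = 0.438 atoms per formula unit.

0.438 Mg apfu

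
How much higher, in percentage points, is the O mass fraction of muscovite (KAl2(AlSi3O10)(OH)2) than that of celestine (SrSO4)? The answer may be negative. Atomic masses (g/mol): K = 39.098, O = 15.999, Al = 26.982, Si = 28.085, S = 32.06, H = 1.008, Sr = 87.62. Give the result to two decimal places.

O in KAl2(AlSi3O10)(OH)2: molar mass 398.303 g/mol; 12×15.999 = 191.988 g → 48.20 wt%.
O in SrSO4: molar mass 183.676 g/mol; 4×15.999 = 63.996 g → 34.84 wt%.
Difference = 48.20 − 34.84 = 13.36 percentage points.

13.36 percentage points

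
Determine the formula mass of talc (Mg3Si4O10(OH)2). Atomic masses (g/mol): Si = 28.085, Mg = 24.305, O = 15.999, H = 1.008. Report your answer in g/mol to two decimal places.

379.26 g/mol

Mg: 3 × 24.305 = 72.9150
Si: 4 × 28.085 = 112.3400
O: 12 × 15.999 = 191.9880
H: 2 × 1.008 = 2.0160
Summing the contributions gives the formula mass.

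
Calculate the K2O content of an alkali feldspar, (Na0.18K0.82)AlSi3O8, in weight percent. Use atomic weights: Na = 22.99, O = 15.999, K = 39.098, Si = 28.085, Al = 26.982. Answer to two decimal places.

Molar mass of (Na0.18K0.82)AlSi3O8 = 0.18×22.99 + 0.82×39.098 + 1×26.982 + 3×28.085 + 8×15.999 = 275.428 g/mol.
Each formula unit contains 0.82 K, equivalent to 0.82/2 = 0.4100 mol K2O.
M(K2O) = 2×39.098 + 1×15.999 = 94.195 g/mol.
Mass of K2O per formula unit = 0.4100 × 94.195 = 38.620 g.
K2O wt% = 38.620 / 275.428 × 100 = 14.02%.

14.02 wt%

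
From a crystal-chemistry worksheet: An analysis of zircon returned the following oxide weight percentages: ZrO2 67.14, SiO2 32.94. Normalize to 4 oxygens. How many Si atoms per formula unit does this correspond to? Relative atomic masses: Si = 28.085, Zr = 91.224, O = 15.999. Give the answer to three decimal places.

ZrO2 (M=123.222): mol = 0.54487; Zr = 0.54487, O = 1.08974.
SiO2 (M=60.083): mol = 0.54824; Si = 0.54824, O = 1.09648.
ΣO = 2.18622; factor = 4/ΣO = 1.82964.
Si apfu = 0.54824 × 1.82964 = 1.003.

1.003 Si apfu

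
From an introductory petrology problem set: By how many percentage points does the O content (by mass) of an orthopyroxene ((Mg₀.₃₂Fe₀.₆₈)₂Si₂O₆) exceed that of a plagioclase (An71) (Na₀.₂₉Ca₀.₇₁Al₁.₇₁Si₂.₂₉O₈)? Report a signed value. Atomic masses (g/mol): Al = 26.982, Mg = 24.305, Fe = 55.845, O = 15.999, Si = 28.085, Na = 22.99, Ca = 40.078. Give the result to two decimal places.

First mineral: 95.994 g O in 243.668 g formula = 39.40 wt% O.
Second mineral: 127.992 g O in 273.568 g formula = 46.79 wt% O.
39.40% − 46.79% gives a difference of -7.39 percentage points.

-7.39 percentage points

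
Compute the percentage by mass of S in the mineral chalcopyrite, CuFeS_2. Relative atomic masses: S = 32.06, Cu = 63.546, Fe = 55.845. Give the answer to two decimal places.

Molar mass of CuFeS_2: 1·63.546 + 1·55.845 + 2·32.06 = 183.511 g/mol.
Mass of S per formula unit: 2 × 32.06 = 64.120 g.
Weight fraction S = 64.120 / 183.511 = 0.3494.

34.94 weight percent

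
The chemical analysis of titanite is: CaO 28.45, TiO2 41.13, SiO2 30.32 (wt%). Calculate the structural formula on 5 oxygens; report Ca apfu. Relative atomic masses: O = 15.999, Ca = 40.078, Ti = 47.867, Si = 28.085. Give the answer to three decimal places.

CaO: 28.45/56.077 = 0.50734 mol → 0.50734 mol Ca, 0.50734 mol O.
TiO2: 41.13/79.865 = 0.51499 mol → 0.51499 mol Ti, 1.02998 mol O.
SiO2: 30.32/60.083 = 0.50464 mol → 0.50464 mol Si, 1.00928 mol O.
Total oxygen = 2.54660 mol. Normalization factor = 5/2.54660 = 1.96340.
Ca per 5 O = 0.50734 × 1.96340 = 0.996.

0.996 Ca apfu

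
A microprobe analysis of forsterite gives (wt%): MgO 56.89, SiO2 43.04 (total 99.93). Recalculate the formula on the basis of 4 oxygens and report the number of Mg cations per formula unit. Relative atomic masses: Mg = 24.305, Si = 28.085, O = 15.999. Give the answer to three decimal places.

56.89 wt% MgO ÷ 40.304 g/mol = 1.41152 mol, giving 1.41152 Mg and 1.41152 O.
43.04 wt% SiO2 ÷ 60.083 g/mol = 0.71634 mol, giving 0.71634 Si and 1.43268 O.
Oxygen sums to 2.84420; scaling by 4/2.84420 = 1.40637 puts the formula on 4 O.
Mg: 1.41152 × 1.40637 = 1.985 atoms per formula unit.

1.985 Mg apfu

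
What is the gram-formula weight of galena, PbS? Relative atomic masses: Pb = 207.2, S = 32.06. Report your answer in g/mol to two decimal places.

M = 1·207.2 + 1·32.06

239.26 g/mol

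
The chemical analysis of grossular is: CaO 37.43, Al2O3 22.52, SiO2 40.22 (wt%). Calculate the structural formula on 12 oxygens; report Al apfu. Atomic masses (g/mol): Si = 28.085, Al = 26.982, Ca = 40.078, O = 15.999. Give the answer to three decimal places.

CaO (M=56.077): mol = 0.66748; Ca = 0.66748, O = 0.66748.
Al2O3 (M=101.961): mol = 0.22087; Al = 0.44174, O = 0.66261.
SiO2 (M=60.083): mol = 0.66941; Si = 0.66941, O = 1.33882.
ΣO = 2.66891; factor = 12/ΣO = 4.49622.
Al apfu = 0.44174 × 4.49622 = 1.986.

1.986 Al apfu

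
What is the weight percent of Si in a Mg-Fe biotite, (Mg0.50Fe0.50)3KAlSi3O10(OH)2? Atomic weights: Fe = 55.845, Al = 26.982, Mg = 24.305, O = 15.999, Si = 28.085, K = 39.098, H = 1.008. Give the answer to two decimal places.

M((Mg0.50Fe0.50)3KAlSi3O10(OH)2) = 464.564 g/mol.
Si contributes 3 × 28.085 = 84.255 g per mole.
84.255/464.564 = 0.1814 → 18.14%.

18.14 mass %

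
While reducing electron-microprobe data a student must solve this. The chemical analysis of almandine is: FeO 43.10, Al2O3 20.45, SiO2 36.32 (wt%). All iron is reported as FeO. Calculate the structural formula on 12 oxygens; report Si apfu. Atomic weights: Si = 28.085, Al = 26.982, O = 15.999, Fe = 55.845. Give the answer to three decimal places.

FeO (M=71.844): mol = 0.59991; Fe = 0.59991, O = 0.59991.
Al2O3 (M=101.961): mol = 0.20057; Al = 0.40114, O = 0.60171.
SiO2 (M=60.083): mol = 0.60450; Si = 0.60450, O = 1.20900.
ΣO = 2.41062; factor = 12/ΣO = 4.97797.
Si apfu = 0.60450 × 4.97797 = 3.009.

3.009 Si apfu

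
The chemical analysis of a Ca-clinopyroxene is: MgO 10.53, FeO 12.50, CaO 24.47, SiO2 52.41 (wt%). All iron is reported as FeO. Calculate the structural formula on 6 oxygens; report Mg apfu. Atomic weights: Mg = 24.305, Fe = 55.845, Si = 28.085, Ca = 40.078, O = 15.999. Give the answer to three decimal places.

10.53 wt% MgO ÷ 40.304 g/mol = 0.26126 mol, giving 0.26126 Mg and 0.26126 O.
12.50 wt% FeO ÷ 71.844 g/mol = 0.17399 mol, giving 0.17399 Fe and 0.17399 O.
24.47 wt% CaO ÷ 56.077 g/mol = 0.43636 mol, giving 0.43636 Ca and 0.43636 O.
52.41 wt% SiO2 ÷ 60.083 g/mol = 0.87229 mol, giving 0.87229 Si and 1.74458 O.
Oxygen sums to 2.61619; scaling by 6/2.61619 = 2.29341 puts the formula on 6 O.
Mg: 0.26126 × 2.29341 = 0.599 atoms per formula unit.

0.599 Mg apfu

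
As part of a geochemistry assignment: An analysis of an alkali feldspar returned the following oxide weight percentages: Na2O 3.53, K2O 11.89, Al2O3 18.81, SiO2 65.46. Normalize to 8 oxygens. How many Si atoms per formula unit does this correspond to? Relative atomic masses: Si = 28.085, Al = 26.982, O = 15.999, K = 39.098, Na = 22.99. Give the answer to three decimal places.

2.989 Si apfu

3.53 wt% Na2O ÷ 61.979 g/mol = 0.05695 mol, giving 0.11390 Na and 0.05695 O.
11.89 wt% K2O ÷ 94.195 g/mol = 0.12623 mol, giving 0.25246 K and 0.12623 O.
18.81 wt% Al2O3 ÷ 101.961 g/mol = 0.18448 mol, giving 0.36896 Al and 0.55344 O.
65.46 wt% SiO2 ÷ 60.083 g/mol = 1.08949 mol, giving 1.08949 Si and 2.17898 O.
Oxygen sums to 2.91560; scaling by 8/2.91560 = 2.74386 puts the formula on 8 O.
Si: 1.08949 × 2.74386 = 2.989 atoms per formula unit.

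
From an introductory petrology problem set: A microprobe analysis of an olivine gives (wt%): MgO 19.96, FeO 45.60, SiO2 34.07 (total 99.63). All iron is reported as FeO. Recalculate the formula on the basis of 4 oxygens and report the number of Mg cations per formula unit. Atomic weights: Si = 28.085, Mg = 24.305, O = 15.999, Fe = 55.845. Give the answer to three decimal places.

MgO (M=40.304): mol = 0.49524; Mg = 0.49524, O = 0.49524.
FeO (M=71.844): mol = 0.63471; Fe = 0.63471, O = 0.63471.
SiO2 (M=60.083): mol = 0.56705; Si = 0.56705, O = 1.13410.
ΣO = 2.26405; factor = 4/ΣO = 1.76675.
Mg apfu = 0.49524 × 1.76675 = 0.875.

0.875 Mg apfu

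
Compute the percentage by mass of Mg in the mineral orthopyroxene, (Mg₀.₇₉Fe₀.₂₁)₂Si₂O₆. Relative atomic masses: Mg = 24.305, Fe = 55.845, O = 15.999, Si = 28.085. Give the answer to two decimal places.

17.94 weight percent

Formula mass = 1.58·24.305 + 0.42·55.845 + 2·28.085 + 6·15.999 = 214.021 g/mol, of which 38.402 g is Mg.
So Mg makes up 38.402/214.021 = 0.1794 of the mass, i.e. 17.94%.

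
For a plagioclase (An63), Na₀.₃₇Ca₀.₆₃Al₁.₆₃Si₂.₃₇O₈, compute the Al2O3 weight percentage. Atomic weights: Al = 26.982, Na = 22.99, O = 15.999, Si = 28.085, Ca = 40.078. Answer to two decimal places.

Formula mass = 272.290 g/mol.
1.63 Al → 0.8150 mol Al2O3 per formula unit; M(Al2O3) = 101.961, so Al2O3 mass = 83.098 g.
83.098/272.290 × 100 = 30.52 wt%.

30.52 wt%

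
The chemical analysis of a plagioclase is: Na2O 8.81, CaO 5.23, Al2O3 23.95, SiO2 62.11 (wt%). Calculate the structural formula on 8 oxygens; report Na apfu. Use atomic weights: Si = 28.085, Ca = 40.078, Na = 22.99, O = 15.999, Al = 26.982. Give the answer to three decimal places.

Na2O (M=61.979): mol = 0.14214; Na = 0.28428, O = 0.14214.
CaO (M=56.077): mol = 0.09326; Ca = 0.09326, O = 0.09326.
Al2O3 (M=101.961): mol = 0.23489; Al = 0.46978, O = 0.70467.
SiO2 (M=60.083): mol = 1.03374; Si = 1.03374, O = 2.06748.
ΣO = 3.00755; factor = 8/ΣO = 2.65997.
Na apfu = 0.28428 × 2.65997 = 0.756.

0.756 Na apfu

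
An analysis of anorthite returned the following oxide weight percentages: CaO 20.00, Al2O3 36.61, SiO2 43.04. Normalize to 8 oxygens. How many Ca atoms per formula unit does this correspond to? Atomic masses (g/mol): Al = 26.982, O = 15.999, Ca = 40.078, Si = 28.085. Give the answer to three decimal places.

0.995 Ca apfu

CaO (M=56.077): mol = 0.35665; Ca = 0.35665, O = 0.35665.
Al2O3 (M=101.961): mol = 0.35906; Al = 0.71812, O = 1.07718.
SiO2 (M=60.083): mol = 0.71634; Si = 0.71634, O = 1.43268.
ΣO = 2.86651; factor = 8/ΣO = 2.79085.
Ca apfu = 0.35665 × 2.79085 = 0.995.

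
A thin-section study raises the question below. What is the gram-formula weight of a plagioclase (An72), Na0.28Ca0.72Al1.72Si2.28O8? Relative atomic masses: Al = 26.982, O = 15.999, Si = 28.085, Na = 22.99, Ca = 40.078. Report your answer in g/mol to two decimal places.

273.73 g/mol

Na: 0.28 × 22.99 = 6.4372
Ca: 0.72 × 40.078 = 28.8562
Al: 1.72 × 26.982 = 46.4090
Si: 2.28 × 28.085 = 64.0338
O: 8 × 15.999 = 127.9920
Summing the contributions gives the formula mass.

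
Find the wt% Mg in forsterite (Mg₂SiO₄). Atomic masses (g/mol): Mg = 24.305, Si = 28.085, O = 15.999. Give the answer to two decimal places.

34.55 mass %

Formula mass = 2×24.305 + 1×28.085 + 4×15.999 = 140.691 g/mol, of which 48.610 g is Mg.
So Mg makes up 48.610/140.691 = 0.3455 of the mass, i.e. 34.55%.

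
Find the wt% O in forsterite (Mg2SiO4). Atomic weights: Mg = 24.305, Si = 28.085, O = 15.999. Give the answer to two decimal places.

M(Mg2SiO4) = 140.691 g/mol.
O contributes 4 × 15.999 = 63.996 g per mole.
63.996/140.691 = 0.4549 → 45.49%.

45.49 weight percent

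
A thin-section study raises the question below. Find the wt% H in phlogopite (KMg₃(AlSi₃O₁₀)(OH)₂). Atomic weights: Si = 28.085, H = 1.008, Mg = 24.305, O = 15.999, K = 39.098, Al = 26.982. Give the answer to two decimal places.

Formula mass = 1×39.098 + 3×24.305 + 1×26.982 + 3×28.085 + 12×15.999 + 2×1.008 = 417.254 g/mol, of which 2.016 g is H.
So H makes up 2.016/417.254 = 0.0048 of the mass, i.e. 0.48%.

0.48 wt%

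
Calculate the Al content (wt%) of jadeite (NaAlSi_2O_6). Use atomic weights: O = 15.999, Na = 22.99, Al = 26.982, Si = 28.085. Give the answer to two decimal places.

13.35 wt%

M(NaAlSi_2O_6) = 202.136 g/mol.
Al contributes 1 × 26.982 = 26.982 g per mole.
26.982/202.136 = 0.1335 → 13.35%.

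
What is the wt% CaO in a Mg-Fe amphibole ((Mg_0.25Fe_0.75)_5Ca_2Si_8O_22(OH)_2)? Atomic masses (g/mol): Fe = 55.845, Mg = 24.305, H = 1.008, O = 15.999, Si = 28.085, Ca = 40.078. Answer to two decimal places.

12.05 wt%

Molar mass of (Mg_0.25Fe_0.75)_5Ca_2Si_8O_22(OH)_2 = 1.25*24.305 + 3.75*55.845 + 2*40.078 + 8*28.085 + 24*15.999 + 2*1.008 = 930.628 g/mol.
Each formula unit contains 2 Ca, equivalent to 2/1 = 2.0000 mol CaO.
M(CaO) = 1×40.078 + 1×15.999 = 56.077 g/mol.
Mass of CaO per formula unit = 2.0000 × 56.077 = 112.154 g.
CaO wt% = 112.154 / 930.628 × 100 = 12.05%.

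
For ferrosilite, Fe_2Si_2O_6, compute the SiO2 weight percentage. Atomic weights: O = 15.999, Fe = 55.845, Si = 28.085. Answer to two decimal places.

45.54 wt%

Formula mass = 263.854 g/mol.
2 Si → 2.0000 mol SiO2 per formula unit; M(SiO2) = 60.083, so SiO2 mass = 120.166 g.
120.166/263.854 × 100 = 45.54 wt%.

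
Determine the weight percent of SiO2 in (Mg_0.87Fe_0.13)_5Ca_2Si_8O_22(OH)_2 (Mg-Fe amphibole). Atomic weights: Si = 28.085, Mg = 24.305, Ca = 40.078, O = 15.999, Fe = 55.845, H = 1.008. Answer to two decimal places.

57.71 wt%

M((Mg_0.87Fe_0.13)_5Ca_2Si_8O_22(OH)_2) = 832.854 g/mol; M(SiO2) = 60.083 g/mol.
Moles SiO2 per formula unit = 8 Si ÷ 1 = 8.0000.
SiO2 fraction = (8.0000 × 60.083) / 832.854 = 480.664/832.854 = 0.5771.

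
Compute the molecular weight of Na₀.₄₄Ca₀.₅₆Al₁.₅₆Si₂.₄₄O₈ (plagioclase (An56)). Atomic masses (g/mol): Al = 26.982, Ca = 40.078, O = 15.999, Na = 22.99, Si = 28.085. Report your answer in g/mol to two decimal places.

The formula mass is the sum 0.44(22.99) + 0.56(40.078) + 1.56(26.982) + 2.44(28.085) + 8(15.999).

271.17 g/mol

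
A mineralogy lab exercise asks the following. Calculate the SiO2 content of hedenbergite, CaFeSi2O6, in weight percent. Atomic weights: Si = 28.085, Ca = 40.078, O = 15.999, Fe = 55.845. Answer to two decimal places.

M(CaFeSi2O6) = 248.087 g/mol; M(SiO2) = 60.083 g/mol.
Moles SiO2 per formula unit = 2 Si ÷ 1 = 2.0000.
SiO2 fraction = (2.0000 × 60.083) / 248.087 = 120.166/248.087 = 0.4844.

48.44 wt%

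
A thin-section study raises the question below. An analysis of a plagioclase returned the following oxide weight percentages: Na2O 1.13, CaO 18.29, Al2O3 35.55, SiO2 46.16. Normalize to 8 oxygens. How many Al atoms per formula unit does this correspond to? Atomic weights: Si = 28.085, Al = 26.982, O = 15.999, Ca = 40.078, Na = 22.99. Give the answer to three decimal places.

1.13 wt% Na2O ÷ 61.979 g/mol = 0.01823 mol, giving 0.03646 Na and 0.01823 O.
18.29 wt% CaO ÷ 56.077 g/mol = 0.32616 mol, giving 0.32616 Ca and 0.32616 O.
35.55 wt% Al2O3 ÷ 101.961 g/mol = 0.34866 mol, giving 0.69732 Al and 1.04598 O.
46.16 wt% SiO2 ÷ 60.083 g/mol = 0.76827 mol, giving 0.76827 Si and 1.53654 O.
Oxygen sums to 2.92691; scaling by 8/2.92691 = 2.73326 puts the formula on 8 O.
Al: 0.69732 × 2.73326 = 1.906 atoms per formula unit.

1.906 Al apfu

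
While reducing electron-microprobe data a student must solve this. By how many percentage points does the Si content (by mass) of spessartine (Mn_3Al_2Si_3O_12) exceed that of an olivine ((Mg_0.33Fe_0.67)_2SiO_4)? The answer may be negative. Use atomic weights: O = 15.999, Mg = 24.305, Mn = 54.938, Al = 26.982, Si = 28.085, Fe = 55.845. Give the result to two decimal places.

First mineral: 84.255 g Si in 495.021 g formula = 17.02 wt% Si.
Second mineral: 28.085 g Si in 182.955 g formula = 15.35 wt% Si.
17.02% − 15.35% gives a difference of 1.67 percentage points.

1.67 percentage points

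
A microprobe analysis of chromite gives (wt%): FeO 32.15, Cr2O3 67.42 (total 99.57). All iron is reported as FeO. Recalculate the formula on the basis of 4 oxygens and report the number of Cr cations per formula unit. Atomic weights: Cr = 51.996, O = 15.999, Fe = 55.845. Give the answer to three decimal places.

1.996 Cr apfu

FeO: 32.15/71.844 = 0.44750 mol → 0.44750 mol Fe, 0.44750 mol O.
Cr2O3: 67.42/151.989 = 0.44358 mol → 0.88716 mol Cr, 1.33074 mol O.
Total oxygen = 1.77824 mol. Normalization factor = 4/1.77824 = 2.24942.
Cr per 4 O = 0.88716 × 2.24942 = 1.996.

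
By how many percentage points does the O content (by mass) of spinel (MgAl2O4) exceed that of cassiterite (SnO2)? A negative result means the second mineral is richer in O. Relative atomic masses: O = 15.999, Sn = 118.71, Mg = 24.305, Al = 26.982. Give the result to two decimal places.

M(MgAl2O4) = 142.265 g/mol, so wt% O = 63.996/142.265 × 100 = 44.98%.
M(SnO2) = 150.708 g/mol, so wt% O = 31.998/150.708 × 100 = 21.23%.
44.98 − 21.23 = 23.75 pp.

23.75 percentage points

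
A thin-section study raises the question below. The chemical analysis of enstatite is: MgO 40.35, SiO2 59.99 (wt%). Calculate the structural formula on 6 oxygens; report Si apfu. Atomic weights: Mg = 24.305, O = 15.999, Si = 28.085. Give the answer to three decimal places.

MgO: 40.35/40.304 = 1.00114 mol → 1.00114 mol Mg, 1.00114 mol O.
SiO2: 59.99/60.083 = 0.99845 mol → 0.99845 mol Si, 1.99690 mol O.
Total oxygen = 2.99804 mol. Normalization factor = 6/2.99804 = 2.00131.
Si per 6 O = 0.99845 × 2.00131 = 1.998.

1.998 Si apfu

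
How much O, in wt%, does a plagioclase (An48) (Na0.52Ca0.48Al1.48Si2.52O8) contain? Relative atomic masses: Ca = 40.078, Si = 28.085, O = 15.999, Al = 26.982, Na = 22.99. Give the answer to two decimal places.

47.42 wt%

Molar mass of Na0.52Ca0.48Al1.48Si2.52O8: 0.52*22.99 + 0.48*40.078 + 1.48*26.982 + 2.52*28.085 + 8*15.999 = 269.892 g/mol.
Mass of O per formula unit: 8 × 15.999 = 127.992 g.
Weight fraction O = 127.992 / 269.892 = 0.4742.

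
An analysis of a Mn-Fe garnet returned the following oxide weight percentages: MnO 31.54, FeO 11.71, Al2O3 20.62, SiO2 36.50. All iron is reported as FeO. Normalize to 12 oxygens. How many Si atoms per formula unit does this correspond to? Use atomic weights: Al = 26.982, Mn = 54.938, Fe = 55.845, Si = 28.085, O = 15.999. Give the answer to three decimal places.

3.001 Si apfu

31.54 wt% MnO ÷ 70.937 g/mol = 0.44462 mol, giving 0.44462 Mn and 0.44462 O.
11.71 wt% FeO ÷ 71.844 g/mol = 0.16299 mol, giving 0.16299 Fe and 0.16299 O.
20.62 wt% Al2O3 ÷ 101.961 g/mol = 0.20223 mol, giving 0.40446 Al and 0.60669 O.
36.50 wt% SiO2 ÷ 60.083 g/mol = 0.60749 mol, giving 0.60749 Si and 1.21498 O.
Oxygen sums to 2.42928; scaling by 12/2.42928 = 4.93974 puts the formula on 12 O.
Si: 0.60749 × 4.93974 = 3.001 atoms per formula unit.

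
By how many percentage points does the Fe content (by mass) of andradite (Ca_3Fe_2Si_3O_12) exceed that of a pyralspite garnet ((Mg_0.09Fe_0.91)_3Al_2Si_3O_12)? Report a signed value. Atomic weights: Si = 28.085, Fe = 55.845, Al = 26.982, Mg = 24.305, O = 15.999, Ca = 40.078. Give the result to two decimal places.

First mineral: 111.690 g Fe in 508.167 g formula = 21.98 wt% Fe.
Second mineral: 152.457 g Fe in 489.226 g formula = 31.16 wt% Fe.
21.98% − 31.16% gives a difference of -9.18 percentage points.

-9.18 percentage points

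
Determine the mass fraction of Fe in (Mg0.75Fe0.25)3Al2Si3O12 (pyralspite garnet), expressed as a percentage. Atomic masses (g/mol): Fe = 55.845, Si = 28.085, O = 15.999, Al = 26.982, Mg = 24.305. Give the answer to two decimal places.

Molar mass of (Mg0.75Fe0.25)3Al2Si3O12: 2.25*24.305 + 0.75*55.845 + 2*26.982 + 3*28.085 + 12*15.999 = 426.777 g/mol.
Mass of Fe per formula unit: 0.75 × 55.845 = 41.884 g.
Weight fraction Fe = 41.884 / 426.777 = 0.0981.

9.81 wt%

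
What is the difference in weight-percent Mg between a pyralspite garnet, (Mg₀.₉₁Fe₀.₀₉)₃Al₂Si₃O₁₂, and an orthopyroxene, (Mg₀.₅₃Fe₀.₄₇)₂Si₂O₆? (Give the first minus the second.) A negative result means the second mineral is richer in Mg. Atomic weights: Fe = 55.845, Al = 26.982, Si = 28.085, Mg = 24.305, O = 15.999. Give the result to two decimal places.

4.94 percentage points

M((Mg₀.₉₁Fe₀.₀₉)₃Al₂Si₃O₁₂) = 411.638 g/mol, so wt% Mg = 66.353/411.638 × 100 = 16.12%.
M((Mg₀.₅₃Fe₀.₄₇)₂Si₂O₆) = 230.422 g/mol, so wt% Mg = 25.763/230.422 × 100 = 11.18%.
16.12 − 11.18 = 4.94 pp.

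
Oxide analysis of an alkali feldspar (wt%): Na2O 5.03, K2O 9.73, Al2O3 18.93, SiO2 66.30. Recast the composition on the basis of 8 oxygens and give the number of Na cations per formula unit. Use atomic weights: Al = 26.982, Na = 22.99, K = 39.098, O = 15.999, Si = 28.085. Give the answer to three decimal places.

0.440 Na apfu

5.03 wt% Na2O ÷ 61.979 g/mol = 0.08116 mol, giving 0.16232 Na and 0.08116 O.
9.73 wt% K2O ÷ 94.195 g/mol = 0.10330 mol, giving 0.20660 K and 0.10330 O.
18.93 wt% Al2O3 ÷ 101.961 g/mol = 0.18566 mol, giving 0.37132 Al and 0.55698 O.
66.30 wt% SiO2 ÷ 60.083 g/mol = 1.10347 mol, giving 1.10347 Si and 2.20694 O.
Oxygen sums to 2.94838; scaling by 8/2.94838 = 2.71335 puts the formula on 8 O.
Na: 0.16232 × 2.71335 = 0.440 atoms per formula unit.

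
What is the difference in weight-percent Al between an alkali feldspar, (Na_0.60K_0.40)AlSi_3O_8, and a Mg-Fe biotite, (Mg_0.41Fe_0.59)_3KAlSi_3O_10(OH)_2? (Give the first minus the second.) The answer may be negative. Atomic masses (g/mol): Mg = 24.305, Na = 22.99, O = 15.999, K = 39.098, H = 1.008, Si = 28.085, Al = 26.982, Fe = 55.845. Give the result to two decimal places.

First mineral: 26.982 g Al in 268.662 g formula = 10.04 wt% Al.
Second mineral: 26.982 g Al in 473.080 g formula = 5.70 wt% Al.
10.04% − 5.70% gives a difference of 4.34 percentage points.

4.34 percentage points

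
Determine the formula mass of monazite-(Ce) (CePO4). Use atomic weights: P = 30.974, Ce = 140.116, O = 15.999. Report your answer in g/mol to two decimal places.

235.09 g/mol

Ce: 1 × 140.116 = 140.1160
P: 1 × 30.974 = 30.9740
O: 4 × 15.999 = 63.9960
Summing the contributions gives the formula mass.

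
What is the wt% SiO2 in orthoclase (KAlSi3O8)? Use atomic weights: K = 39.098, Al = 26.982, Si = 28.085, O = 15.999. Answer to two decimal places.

M(KAlSi3O8) = 278.327 g/mol; M(SiO2) = 60.083 g/mol.
Moles SiO2 per formula unit = 3 Si ÷ 1 = 3.0000.
SiO2 fraction = (3.0000 × 60.083) / 278.327 = 180.249/278.327 = 0.6476.

64.76 wt%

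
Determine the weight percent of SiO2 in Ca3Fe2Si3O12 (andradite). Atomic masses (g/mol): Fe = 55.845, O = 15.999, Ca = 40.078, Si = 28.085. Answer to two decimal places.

M(Ca3Fe2Si3O12) = 508.167 g/mol; M(SiO2) = 60.083 g/mol.
Moles SiO2 per formula unit = 3 Si ÷ 1 = 3.0000.
SiO2 fraction = (3.0000 × 60.083) / 508.167 = 180.249/508.167 = 0.3547.

35.47 wt%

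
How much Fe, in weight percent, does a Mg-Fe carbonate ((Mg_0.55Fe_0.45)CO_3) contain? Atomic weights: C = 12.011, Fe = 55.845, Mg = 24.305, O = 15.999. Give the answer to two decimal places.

M((Mg_0.55Fe_0.45)CO_3) = 98.506 g/mol.
Fe contributes 0.45 × 55.845 = 25.130 g per mole.
25.130/98.506 = 0.2551 → 25.51%.

25.51 weight percent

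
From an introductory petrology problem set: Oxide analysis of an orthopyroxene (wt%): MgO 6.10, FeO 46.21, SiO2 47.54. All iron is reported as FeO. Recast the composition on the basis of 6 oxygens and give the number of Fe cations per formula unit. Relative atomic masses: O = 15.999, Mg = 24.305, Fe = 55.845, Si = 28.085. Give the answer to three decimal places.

MgO: 6.10/40.304 = 0.15135 mol → 0.15135 mol Mg, 0.15135 mol O.
FeO: 46.21/71.844 = 0.64320 mol → 0.64320 mol Fe, 0.64320 mol O.
SiO2: 47.54/60.083 = 0.79124 mol → 0.79124 mol Si, 1.58248 mol O.
Total oxygen = 2.37703 mol. Normalization factor = 6/2.37703 = 2.52416.
Fe per 6 O = 0.64320 × 2.52416 = 1.624.

1.624 Fe apfu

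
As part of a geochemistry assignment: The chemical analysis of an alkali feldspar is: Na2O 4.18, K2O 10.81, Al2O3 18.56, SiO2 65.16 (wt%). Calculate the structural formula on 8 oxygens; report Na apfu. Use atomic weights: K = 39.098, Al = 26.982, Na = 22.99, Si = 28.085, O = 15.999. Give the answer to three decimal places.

4.18 wt% Na2O ÷ 61.979 g/mol = 0.06744 mol, giving 0.13488 Na and 0.06744 O.
10.81 wt% K2O ÷ 94.195 g/mol = 0.11476 mol, giving 0.22952 K and 0.11476 O.
18.56 wt% Al2O3 ÷ 101.961 g/mol = 0.18203 mol, giving 0.36406 Al and 0.54609 O.
65.16 wt% SiO2 ÷ 60.083 g/mol = 1.08450 mol, giving 1.08450 Si and 2.16900 O.
Oxygen sums to 2.89729; scaling by 8/2.89729 = 2.76120 puts the formula on 8 O.
Na: 0.13488 × 2.76120 = 0.372 atoms per formula unit.

0.372 Na apfu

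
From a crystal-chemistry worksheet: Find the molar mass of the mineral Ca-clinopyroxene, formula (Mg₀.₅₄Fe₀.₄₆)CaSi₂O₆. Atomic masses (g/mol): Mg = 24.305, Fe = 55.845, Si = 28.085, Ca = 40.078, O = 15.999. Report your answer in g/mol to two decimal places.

M = 0.54(24.305) + 0.46(55.845) + 1(40.078) + 2(28.085) + 6(15.999)

231.06 g/mol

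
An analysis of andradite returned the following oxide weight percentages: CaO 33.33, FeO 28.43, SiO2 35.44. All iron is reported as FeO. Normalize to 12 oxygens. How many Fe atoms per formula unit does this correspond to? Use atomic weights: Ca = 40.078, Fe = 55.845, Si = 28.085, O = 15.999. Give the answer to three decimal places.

2.189 Fe apfu

33.33 wt% CaO ÷ 56.077 g/mol = 0.59436 mol, giving 0.59436 Ca and 0.59436 O.
28.43 wt% FeO ÷ 71.844 g/mol = 0.39572 mol, giving 0.39572 Fe and 0.39572 O.
35.44 wt% SiO2 ÷ 60.083 g/mol = 0.58985 mol, giving 0.58985 Si and 1.17970 O.
Oxygen sums to 2.16978; scaling by 12/2.16978 = 5.53051 puts the formula on 12 O.
Fe: 0.39572 × 5.53051 = 2.189 atoms per formula unit.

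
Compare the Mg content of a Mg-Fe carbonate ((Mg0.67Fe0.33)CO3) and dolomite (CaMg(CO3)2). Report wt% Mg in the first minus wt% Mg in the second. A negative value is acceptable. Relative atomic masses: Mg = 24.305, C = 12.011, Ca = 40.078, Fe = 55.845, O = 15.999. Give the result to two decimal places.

4.01 percentage points

M((Mg0.67Fe0.33)CO3) = 94.721 g/mol, so wt% Mg = 16.284/94.721 × 100 = 17.19%.
M(CaMg(CO3)2) = 184.399 g/mol, so wt% Mg = 24.305/184.399 × 100 = 13.18%.
17.19 − 13.18 = 4.01 pp.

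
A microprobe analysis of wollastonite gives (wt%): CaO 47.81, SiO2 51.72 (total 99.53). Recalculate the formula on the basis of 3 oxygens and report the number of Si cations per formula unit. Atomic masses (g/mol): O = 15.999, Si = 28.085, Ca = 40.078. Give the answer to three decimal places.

CaO: 47.81/56.077 = 0.85258 mol → 0.85258 mol Ca, 0.85258 mol O.
SiO2: 51.72/60.083 = 0.86081 mol → 0.86081 mol Si, 1.72162 mol O.
Total oxygen = 2.57420 mol. Normalization factor = 3/2.57420 = 1.16541.
Si per 3 O = 0.86081 × 1.16541 = 1.003.

1.003 Si apfu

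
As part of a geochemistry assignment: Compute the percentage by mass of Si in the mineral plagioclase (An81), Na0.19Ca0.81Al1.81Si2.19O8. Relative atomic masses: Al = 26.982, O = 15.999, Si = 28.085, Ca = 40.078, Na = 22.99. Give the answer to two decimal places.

Molar mass of Na0.19Ca0.81Al1.81Si2.19O8: 0.19*22.99 + 0.81*40.078 + 1.81*26.982 + 2.19*28.085 + 8*15.999 = 275.167 g/mol.
Mass of Si per formula unit: 2.19 × 28.085 = 61.506 g.
Weight fraction Si = 61.506 / 275.167 = 0.2235.

22.35 mass %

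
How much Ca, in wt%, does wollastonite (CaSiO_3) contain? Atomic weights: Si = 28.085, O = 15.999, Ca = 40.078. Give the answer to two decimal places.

M(CaSiO_3) = 116.160 g/mol.
Ca contributes 1 × 40.078 = 40.078 g per mole.
40.078/116.160 = 0.3450 → 34.50%.

34.50 wt%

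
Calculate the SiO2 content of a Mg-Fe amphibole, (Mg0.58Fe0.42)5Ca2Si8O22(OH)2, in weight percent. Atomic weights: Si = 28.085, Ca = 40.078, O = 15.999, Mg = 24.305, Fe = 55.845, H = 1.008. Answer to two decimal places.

54.71 wt%

Formula mass = 878.587 g/mol.
8 Si → 8.0000 mol SiO2 per formula unit; M(SiO2) = 60.083, so SiO2 mass = 480.664 g.
480.664/878.587 × 100 = 54.71 wt%.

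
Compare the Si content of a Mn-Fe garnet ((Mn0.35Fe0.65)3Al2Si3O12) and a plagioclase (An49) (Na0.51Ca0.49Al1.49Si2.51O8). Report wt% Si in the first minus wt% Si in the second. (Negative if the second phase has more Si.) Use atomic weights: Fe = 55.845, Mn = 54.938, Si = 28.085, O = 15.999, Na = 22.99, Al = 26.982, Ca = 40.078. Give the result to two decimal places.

Si in (Mn0.35Fe0.65)3Al2Si3O12: molar mass 496.790 g/mol; 3×28.085 = 84.255 g → 16.96 wt%.
Si in Na0.51Ca0.49Al1.49Si2.51O8: molar mass 270.052 g/mol; 2.51×28.085 = 70.493 g → 26.10 wt%.
Difference = 16.96 − 26.10 = -9.14 percentage points.

-9.14 percentage points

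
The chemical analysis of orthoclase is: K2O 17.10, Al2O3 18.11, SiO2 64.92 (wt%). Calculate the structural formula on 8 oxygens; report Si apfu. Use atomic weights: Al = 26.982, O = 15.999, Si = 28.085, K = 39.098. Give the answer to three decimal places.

K2O (M=94.195): mol = 0.18154; K = 0.36308, O = 0.18154.
Al2O3 (M=101.961): mol = 0.17762; Al = 0.35524, O = 0.53286.
SiO2 (M=60.083): mol = 1.08051; Si = 1.08051, O = 2.16102.
ΣO = 2.87542; factor = 8/ΣO = 2.78220.
Si apfu = 1.08051 × 2.78220 = 3.006.

3.006 Si apfu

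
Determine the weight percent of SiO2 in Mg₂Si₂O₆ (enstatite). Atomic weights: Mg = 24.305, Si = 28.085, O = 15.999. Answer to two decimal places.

Molar mass of Mg₂Si₂O₆ = 2×24.305 + 2×28.085 + 6×15.999 = 200.774 g/mol.
Each formula unit contains 2 Si, equivalent to 2/1 = 2.0000 mol SiO2.
M(SiO2) = 1×28.085 + 2×15.999 = 60.083 g/mol.
Mass of SiO2 per formula unit = 2.0000 × 60.083 = 120.166 g.
SiO2 wt% = 120.166 / 200.774 × 100 = 59.85%.

59.85 wt%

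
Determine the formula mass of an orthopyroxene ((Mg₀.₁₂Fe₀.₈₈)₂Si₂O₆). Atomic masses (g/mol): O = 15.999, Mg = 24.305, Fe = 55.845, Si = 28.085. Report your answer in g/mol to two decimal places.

Mg: 0.24 × 24.305 = 5.8332
Fe: 1.76 × 55.845 = 98.2872
Si: 2 × 28.085 = 56.1700
O: 6 × 15.999 = 95.9940
Summing the contributions gives the formula mass.

256.28 g/mol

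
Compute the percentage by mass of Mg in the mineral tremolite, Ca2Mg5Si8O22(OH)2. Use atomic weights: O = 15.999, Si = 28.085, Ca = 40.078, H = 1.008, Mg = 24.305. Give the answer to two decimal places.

M(Ca2Mg5Si8O22(OH)2) = 812.353 g/mol.
Mg contributes 5 × 24.305 = 121.525 g per mole.
121.525/812.353 = 0.1496 → 14.96%.

14.96 wt%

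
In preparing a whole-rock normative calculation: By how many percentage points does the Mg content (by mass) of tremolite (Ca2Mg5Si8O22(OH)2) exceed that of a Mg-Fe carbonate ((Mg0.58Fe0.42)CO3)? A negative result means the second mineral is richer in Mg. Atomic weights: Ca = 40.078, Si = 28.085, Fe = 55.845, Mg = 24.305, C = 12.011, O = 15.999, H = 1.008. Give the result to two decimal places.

0.51 percentage points

M(Ca2Mg5Si8O22(OH)2) = 812.353 g/mol, so wt% Mg = 121.525/812.353 × 100 = 14.96%.
M((Mg0.58Fe0.42)CO3) = 97.560 g/mol, so wt% Mg = 14.097/97.560 × 100 = 14.45%.
14.96 − 14.45 = 0.51 pp.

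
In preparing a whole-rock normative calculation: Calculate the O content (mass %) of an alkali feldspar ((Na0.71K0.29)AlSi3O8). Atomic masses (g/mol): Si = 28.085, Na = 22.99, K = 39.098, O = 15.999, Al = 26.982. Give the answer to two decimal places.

Molar mass of (Na0.71K0.29)AlSi3O8: 0.71·22.99 + 0.29·39.098 + 1·26.982 + 3·28.085 + 8·15.999 = 266.890 g/mol.
Mass of O per formula unit: 8 × 15.999 = 127.992 g.
Weight fraction O = 127.992 / 266.890 = 0.4796.

47.96 mass %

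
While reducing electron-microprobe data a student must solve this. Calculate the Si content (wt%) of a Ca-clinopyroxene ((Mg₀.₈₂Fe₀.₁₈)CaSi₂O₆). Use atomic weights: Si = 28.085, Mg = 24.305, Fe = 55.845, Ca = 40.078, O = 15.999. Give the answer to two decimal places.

25.28 wt%

Formula mass = 0.82*24.305 + 0.18*55.845 + 1*40.078 + 2*28.085 + 6*15.999 = 222.224 g/mol, of which 56.170 g is Si.
So Si makes up 56.170/222.224 = 0.2528 of the mass, i.e. 25.28%.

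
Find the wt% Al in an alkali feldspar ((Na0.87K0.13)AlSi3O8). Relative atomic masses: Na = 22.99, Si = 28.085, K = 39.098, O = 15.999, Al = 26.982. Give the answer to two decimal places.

10.21 weight percent

M((Na0.87K0.13)AlSi3O8) = 264.313 g/mol.
Al contributes 1 × 26.982 = 26.982 g per mole.
26.982/264.313 = 0.1021 → 10.21%.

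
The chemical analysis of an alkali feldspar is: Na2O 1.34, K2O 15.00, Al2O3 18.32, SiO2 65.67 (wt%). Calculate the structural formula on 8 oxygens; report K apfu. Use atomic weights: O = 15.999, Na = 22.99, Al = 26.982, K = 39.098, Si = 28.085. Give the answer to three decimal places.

0.877 K apfu

Na2O: 1.34/61.979 = 0.02162 mol → 0.04324 mol Na, 0.02162 mol O.
K2O: 15.00/94.195 = 0.15924 mol → 0.31848 mol K, 0.15924 mol O.
Al2O3: 18.32/101.961 = 0.17968 mol → 0.35936 mol Al, 0.53904 mol O.
SiO2: 65.67/60.083 = 1.09299 mol → 1.09299 mol Si, 2.18598 mol O.
Total oxygen = 2.90588 mol. Normalization factor = 8/2.90588 = 2.75304.
K per 8 O = 0.31848 × 2.75304 = 0.877.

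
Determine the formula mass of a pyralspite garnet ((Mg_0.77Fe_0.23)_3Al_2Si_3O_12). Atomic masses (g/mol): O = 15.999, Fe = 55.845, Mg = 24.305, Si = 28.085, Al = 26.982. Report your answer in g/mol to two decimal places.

424.88 g/mol

The formula mass is the sum 2.31(24.305) + 0.69(55.845) + 2(26.982) + 3(28.085) + 12(15.999).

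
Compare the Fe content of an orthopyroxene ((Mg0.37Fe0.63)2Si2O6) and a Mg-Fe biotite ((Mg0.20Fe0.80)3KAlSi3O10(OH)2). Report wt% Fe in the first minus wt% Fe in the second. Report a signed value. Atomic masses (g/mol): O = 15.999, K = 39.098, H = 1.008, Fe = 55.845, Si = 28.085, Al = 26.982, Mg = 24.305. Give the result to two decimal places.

Fe in (Mg0.37Fe0.63)2Si2O6: molar mass 240.514 g/mol; 1.26×55.845 = 70.365 g → 29.26 wt%.
Fe in (Mg0.20Fe0.80)3KAlSi3O10(OH)2: molar mass 492.950 g/mol; 2.40×55.845 = 134.028 g → 27.19 wt%.
Difference = 29.26 − 27.19 = 2.07 percentage points.

2.07 percentage points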